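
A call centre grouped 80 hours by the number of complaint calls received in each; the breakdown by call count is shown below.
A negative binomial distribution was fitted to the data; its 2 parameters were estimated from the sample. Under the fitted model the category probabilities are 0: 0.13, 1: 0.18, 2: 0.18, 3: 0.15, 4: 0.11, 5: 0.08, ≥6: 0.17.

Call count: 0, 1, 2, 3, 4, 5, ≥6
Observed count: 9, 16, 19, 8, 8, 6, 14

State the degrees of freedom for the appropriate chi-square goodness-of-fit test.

There are k = 7 categories and 2 parameters estimated from the data, so df = 7 − 1 − 2 = 4.

4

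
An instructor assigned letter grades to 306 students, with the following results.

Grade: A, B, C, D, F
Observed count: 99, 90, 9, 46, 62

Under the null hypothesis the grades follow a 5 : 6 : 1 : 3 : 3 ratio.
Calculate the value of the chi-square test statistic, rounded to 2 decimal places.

10.35

Ratio total = 18. Expected counts: 306×5/18 = 85, 306×6/18 = 102, 306×1/18 = 17, 306×3/18 = 51, 306×3/18 = 51.
cat         O        E   (O−E)²/E
A          99       85      2.306
B          90      102      1.412
C           9       17      3.765
D          46       51      0.490
F          62       51      2.373
Sum = 10.35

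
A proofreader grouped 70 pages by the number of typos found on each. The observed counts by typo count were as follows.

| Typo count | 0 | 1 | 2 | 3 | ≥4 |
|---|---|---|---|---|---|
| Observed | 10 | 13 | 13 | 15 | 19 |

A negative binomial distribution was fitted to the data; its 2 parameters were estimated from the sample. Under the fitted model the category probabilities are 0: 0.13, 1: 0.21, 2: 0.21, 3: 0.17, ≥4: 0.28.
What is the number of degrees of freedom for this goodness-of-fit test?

There are k = 5 categories and 2 parameters estimated from the data, so df = 5 − 1 − 2 = 2.

2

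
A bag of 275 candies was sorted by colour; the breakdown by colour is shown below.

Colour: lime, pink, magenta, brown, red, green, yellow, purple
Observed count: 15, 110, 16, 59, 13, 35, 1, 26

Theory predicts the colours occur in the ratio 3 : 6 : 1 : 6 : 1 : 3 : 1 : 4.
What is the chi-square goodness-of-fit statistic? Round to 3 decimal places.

59.106

Ratio total = 25. Expected counts: 275×3/25 = 33, 275×6/25 = 66, 275×1/25 = 11, 275×6/25 = 66, 275×1/25 = 11, 275×3/25 = 33, 275×1/25 = 11, 275×4/25 = 44.
cat          O        E   (O−E)²/E
lime        15       33     9.8182
pink       110       66    29.3333
magenta     16       11     2.2727
brown       59       66     0.7424
red         13       11     0.3636
green       35       33     0.1212
yellow       1       11     9.0909
purple      26       44     7.3636
Sum = 59.106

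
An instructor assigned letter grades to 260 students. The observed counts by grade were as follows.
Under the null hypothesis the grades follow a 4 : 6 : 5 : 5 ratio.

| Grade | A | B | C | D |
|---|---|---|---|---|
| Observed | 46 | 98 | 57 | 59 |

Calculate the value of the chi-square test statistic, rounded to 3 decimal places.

7.359

Ratio total = 20. Expected counts: 260×4/20 = 52, 260×6/20 = 78, 260×5/20 = 65, 260×5/20 = 65.
A: (46 − 52)²/52 = 36/52 = 0.6923
B: (98 − 78)²/78 = 400/78 = 5.1282
C: (57 − 65)²/65 = 64/65 = 0.9846
D: (59 − 65)²/65 = 36/65 = 0.5538
Sum = 7.359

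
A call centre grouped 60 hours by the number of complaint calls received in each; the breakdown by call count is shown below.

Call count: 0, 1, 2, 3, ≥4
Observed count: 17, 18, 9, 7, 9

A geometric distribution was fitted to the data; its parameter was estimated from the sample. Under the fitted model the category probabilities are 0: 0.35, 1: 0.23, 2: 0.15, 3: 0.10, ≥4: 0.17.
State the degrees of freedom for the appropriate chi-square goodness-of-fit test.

There are k = 5 categories and 1 parameter estimated from the data, so df = 5 − 1 − 1 = 3.

3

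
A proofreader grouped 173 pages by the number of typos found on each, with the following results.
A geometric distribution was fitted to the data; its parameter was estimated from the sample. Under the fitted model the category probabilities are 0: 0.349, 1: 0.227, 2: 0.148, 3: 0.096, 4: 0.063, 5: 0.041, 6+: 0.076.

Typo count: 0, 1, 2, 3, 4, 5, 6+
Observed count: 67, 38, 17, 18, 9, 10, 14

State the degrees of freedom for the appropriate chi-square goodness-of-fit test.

There are k = 7 categories and 1 parameter estimated from the data, so df = 7 − 1 − 1 = 5.

5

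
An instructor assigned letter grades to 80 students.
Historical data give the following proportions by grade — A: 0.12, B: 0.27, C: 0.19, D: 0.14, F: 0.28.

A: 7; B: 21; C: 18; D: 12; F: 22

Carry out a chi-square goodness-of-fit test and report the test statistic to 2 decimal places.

Expected counts E_i = n·p_i: 80×0.12 = 9.6, 80×0.27 = 21.6, 80×0.19 = 15.2, 80×0.14 = 11.2, 80×0.28 = 22.4.
A: (7 − 9.6)²/9.6 = 6.76/9.6 = 0.704
B: (21 − 21.6)²/21.6 = 0.36/21.6 = 0.017
C: (18 − 15.2)²/15.2 = 7.84/15.2 = 0.516
D: (12 − 11.2)²/11.2 = 0.64/11.2 = 0.057
F: (22 − 22.4)²/22.4 = 0.16/22.4 = 0.007
Sum = 1.30

1.30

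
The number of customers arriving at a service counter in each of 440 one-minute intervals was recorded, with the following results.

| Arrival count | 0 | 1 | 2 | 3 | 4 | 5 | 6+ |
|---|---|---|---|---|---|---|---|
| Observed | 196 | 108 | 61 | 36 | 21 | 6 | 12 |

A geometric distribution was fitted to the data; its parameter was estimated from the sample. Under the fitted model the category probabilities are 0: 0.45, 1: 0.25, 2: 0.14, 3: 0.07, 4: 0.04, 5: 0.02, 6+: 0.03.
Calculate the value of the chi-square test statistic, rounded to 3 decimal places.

2.597

Expected counts E_i = n·p_i: 440×0.45 = 198, 440×0.25 = 110, 440×0.14 = 61.6, 440×0.07 = 30.8, 440×0.04 = 17.6, 440×0.02 = 8.8, 440×0.03 = 13.2.
0: (196 − 198)²/198 = 4/198 = 0.0202
1: (108 − 110)²/110 = 4/110 = 0.0364
2: (61 − 61.6)²/61.6 = 0.36/61.6 = 0.0058
3: (36 − 30.8)²/30.8 = 27.04/30.8 = 0.8779
4: (21 − 17.6)²/17.6 = 11.56/17.6 = 0.6568
5: (6 − 8.8)²/8.8 = 7.84/8.8 = 0.8909
6+: (12 − 13.2)²/13.2 = 1.44/13.2 = 0.1091
Sum = 2.597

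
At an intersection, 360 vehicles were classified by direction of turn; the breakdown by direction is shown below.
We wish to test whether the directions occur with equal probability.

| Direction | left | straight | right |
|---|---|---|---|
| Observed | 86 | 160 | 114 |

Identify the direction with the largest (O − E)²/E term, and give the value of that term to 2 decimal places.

Expected count for each of the 3 categories: 360/3 = 120.
cat           O        E   (O−E)²/E
left         86      120      9.633
straight    160      120     13.333
right       114      120      0.300
The largest term is for straight: 13.33.

straight, 13.33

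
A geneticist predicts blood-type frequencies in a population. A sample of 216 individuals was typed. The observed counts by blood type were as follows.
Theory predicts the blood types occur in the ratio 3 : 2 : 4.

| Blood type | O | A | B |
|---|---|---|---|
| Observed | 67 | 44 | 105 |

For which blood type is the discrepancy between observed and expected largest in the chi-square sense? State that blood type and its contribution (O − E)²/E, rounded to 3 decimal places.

B, 0.844

Ratio total = 9. Expected counts: 216×3/9 = 72, 216×2/9 = 48, 216×4/9 = 96.
cat         O        E   (O−E)²/E
O          67       72     0.3472
A          44       48     0.3333
B         105       96     0.8438
The largest term is for B: 0.844.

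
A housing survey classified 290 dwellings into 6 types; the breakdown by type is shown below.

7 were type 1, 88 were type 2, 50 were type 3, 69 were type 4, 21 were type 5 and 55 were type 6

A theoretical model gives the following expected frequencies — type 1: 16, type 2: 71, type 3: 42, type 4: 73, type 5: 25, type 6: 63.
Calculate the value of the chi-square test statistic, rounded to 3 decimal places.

12.532

cat         O        E   (O−E)²/E
type 1      7       16     5.0625
type 2     88       71     4.0704
type 3     50       42     1.5238
type 4     69       73     0.2192
type 5     21       25     0.6400
type 6     55       63     1.0159
Sum = 12.532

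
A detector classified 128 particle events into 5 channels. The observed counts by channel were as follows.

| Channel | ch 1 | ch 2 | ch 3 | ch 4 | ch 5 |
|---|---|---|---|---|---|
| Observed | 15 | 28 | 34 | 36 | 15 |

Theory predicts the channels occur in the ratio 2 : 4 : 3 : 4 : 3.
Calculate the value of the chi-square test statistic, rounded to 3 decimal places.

8.604

Ratio total = 16. Expected counts: 128×2/16 = 16, 128×4/16 = 32, 128×3/16 = 24, 128×4/16 = 32, 128×3/16 = 24.
cat         O        E   (O−E)²/E
ch 1       15       16     0.0625
ch 2       28       32     0.5000
ch 3       34       24     4.1667
ch 4       36       32     0.5000
ch 5       15       24     3.3750
Sum = 8.604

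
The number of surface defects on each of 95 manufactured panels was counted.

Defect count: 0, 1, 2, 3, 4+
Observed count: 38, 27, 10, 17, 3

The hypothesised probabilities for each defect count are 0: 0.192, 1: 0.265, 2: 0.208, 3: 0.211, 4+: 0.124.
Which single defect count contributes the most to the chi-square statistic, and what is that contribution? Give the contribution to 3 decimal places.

Expected counts E_i = n·p_i: 95×0.192 = 18.24, 95×0.265 = 25.175, 95×0.208 = 19.76, 95×0.211 = 20.045, 95×0.124 = 11.78.
cat         O        E   (O−E)²/E
0          38    18.24    21.4067
1          27   25.175     0.1323
2          10    19.76     4.8207
3          17   20.045     0.4626
4+          3    11.78     6.5440
The largest term is for 0: 21.407.

0, 21.407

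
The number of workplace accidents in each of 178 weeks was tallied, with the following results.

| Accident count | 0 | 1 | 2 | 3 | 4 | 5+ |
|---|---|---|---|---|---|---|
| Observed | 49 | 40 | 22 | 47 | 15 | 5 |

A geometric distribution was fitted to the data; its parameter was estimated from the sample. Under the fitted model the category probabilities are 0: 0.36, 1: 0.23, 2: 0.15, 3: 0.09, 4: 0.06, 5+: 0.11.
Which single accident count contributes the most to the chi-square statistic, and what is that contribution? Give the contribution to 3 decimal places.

Expected counts E_i = n·p_i: 178×0.36 = 64.08, 178×0.23 = 40.94, 178×0.15 = 26.7, 178×0.09 = 16.02, 178×0.06 = 10.68, 178×0.11 = 19.58.
χ² = (49−64.08)²/64.08 + (40−40.94)²/40.94 + (22−26.7)²/26.7 + (47−16.02)²/16.02 + (15−10.68)²/10.68 + (5−19.58)²/19.58
   = 3.5488 + 0.0216 + 0.8273 + 59.9101 + 1.7474 + 10.8568
The largest term is for 3: 59.910.

3, 59.910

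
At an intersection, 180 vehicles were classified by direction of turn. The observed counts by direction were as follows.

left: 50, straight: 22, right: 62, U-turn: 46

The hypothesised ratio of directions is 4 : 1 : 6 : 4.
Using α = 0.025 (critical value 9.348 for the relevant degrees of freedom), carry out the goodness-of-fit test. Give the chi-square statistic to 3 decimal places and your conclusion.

9.889; reject

Ratio total = 15. Expected counts: 180×4/15 = 48, 180×1/15 = 12, 180×6/15 = 72, 180×4/15 = 48.
cat           O        E   (O−E)²/E
left         50       48     0.0833
straight     22       12     8.3333
right        62       72     1.3889
U-turn       46       48     0.0833
Sum = 9.889
df = 3. Since 9.889 > 9.348, we reject H₀.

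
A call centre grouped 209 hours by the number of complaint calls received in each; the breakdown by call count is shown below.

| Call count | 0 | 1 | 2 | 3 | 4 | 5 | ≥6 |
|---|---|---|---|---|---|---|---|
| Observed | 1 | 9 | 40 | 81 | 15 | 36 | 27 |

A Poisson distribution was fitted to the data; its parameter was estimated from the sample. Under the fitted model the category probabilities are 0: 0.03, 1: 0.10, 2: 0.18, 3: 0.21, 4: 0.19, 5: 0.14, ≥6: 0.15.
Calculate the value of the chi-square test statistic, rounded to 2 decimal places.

60.27

Expected counts E_i = n·p_i: 209×0.03 = 6.27, 209×0.10 = 20.9, 209×0.18 = 37.62, 209×0.21 = 43.89, 209×0.19 = 39.71, 209×0.14 = 29.26, 209×0.15 = 31.35.
0: (1 − 6.27)²/6.27 = 27.7729/6.27 = 4.429
1: (9 − 20.9)²/20.9 = 141.61/20.9 = 6.776
2: (40 − 37.62)²/37.62 = 5.6644/37.62 = 0.151
3: (81 − 43.89)²/43.89 = 1377.1521/43.89 = 31.377
4: (15 − 39.71)²/39.71 = 610.5841/39.71 = 15.376
5: (36 − 29.26)²/29.26 = 45.4276/29.26 = 1.553
≥6: (27 − 31.35)²/31.35 = 18.9225/31.35 = 0.604
Sum = 60.27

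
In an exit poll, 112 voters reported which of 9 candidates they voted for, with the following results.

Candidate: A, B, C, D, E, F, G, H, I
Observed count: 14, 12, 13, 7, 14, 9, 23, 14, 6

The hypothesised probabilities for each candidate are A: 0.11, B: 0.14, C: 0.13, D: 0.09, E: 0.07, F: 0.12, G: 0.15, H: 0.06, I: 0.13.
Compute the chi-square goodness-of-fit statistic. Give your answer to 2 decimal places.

Expected counts E_i = n·p_i: 112×0.11 = 12.32, 112×0.14 = 15.68, 112×0.13 = 14.56, 112×0.09 = 10.08, 112×0.07 = 7.84, 112×0.12 = 13.44, 112×0.15 = 16.8, 112×0.06 = 6.72, 112×0.13 = 14.56.
cat         O        E   (O−E)²/E
A          14    12.32      0.229
B          12    15.68      0.864
C          13    14.56      0.167
D           7    10.08      0.941
E          14     7.84      4.840
F           9    13.44      1.467
G          23     16.8      2.288
H          14     6.72      7.887
I           6    14.56      5.033
Sum = 23.72

23.72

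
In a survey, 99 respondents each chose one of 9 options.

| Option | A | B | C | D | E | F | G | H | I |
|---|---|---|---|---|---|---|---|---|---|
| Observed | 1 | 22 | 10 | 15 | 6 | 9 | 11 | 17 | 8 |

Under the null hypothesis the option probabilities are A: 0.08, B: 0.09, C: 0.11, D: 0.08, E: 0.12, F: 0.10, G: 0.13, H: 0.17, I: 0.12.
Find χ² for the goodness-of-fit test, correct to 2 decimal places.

Expected counts E_i = n·p_i: 99×0.08 = 7.92, 99×0.09 = 8.91, 99×0.11 = 10.89, 99×0.08 = 7.92, 99×0.12 = 11.88, 99×0.10 = 9.9, 99×0.13 = 12.87, 99×0.17 = 16.83, 99×0.12 = 11.88.
χ² = (1−7.92)²/7.92 + (22−8.91)²/8.91 + (10−10.89)²/10.89 + (15−7.92)²/7.92 + (6−11.88)²/11.88 + (9−9.9)²/9.9 + (11−12.87)²/12.87 + (17−16.83)²/16.83 + (8−11.88)²/11.88
   = 6.046 + 19.231 + 0.073 + 6.329 + 2.910 + 0.082 + 0.272 + 0.002 + 1.267
Sum = 36.21

36.21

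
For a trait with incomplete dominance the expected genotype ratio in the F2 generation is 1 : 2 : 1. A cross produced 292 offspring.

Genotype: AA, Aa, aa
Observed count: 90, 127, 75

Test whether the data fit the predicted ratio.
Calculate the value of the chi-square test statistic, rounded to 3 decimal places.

Ratio total = 4. Expected counts: 292×1/4 = 73, 292×2/4 = 146, 292×1/4 = 73.
χ² = (90−73)²/73 + (127−146)²/146 + (75−73)²/73
   = 3.9589 + 2.4726 + 0.0548
Sum = 6.486

6.486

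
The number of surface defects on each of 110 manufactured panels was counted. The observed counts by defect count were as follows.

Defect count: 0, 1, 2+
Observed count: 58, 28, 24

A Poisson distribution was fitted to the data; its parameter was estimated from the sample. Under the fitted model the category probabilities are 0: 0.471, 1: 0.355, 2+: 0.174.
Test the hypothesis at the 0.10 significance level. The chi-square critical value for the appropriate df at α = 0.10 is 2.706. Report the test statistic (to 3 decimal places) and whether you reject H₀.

5.100; reject

Expected counts E_i = n·p_i: 110×0.471 = 51.81, 110×0.355 = 39.05, 110×0.174 = 19.14.
cat         O        E   (O−E)²/E
0          58    51.81     0.7396
1          28    39.05     3.1268
2+         24    19.14     1.2340
Sum = 5.100
df = 1. Since 5.100 > 2.706, we reject H₀.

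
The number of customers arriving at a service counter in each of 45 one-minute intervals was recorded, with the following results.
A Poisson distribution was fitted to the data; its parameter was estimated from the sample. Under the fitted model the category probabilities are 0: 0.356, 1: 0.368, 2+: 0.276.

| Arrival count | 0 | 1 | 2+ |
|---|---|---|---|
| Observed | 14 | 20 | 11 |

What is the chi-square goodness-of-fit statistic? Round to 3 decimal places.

Expected counts E_i = n·p_i: 45×0.356 = 16.02, 45×0.368 = 16.56, 45×0.276 = 12.42.
0: (14 − 16.02)²/16.02 = 4.0804/16.02 = 0.2547
1: (20 − 16.56)²/16.56 = 11.8336/16.56 = 0.7146
2+: (11 − 12.42)²/12.42 = 2.0164/12.42 = 0.1624
Sum = 1.132

1.132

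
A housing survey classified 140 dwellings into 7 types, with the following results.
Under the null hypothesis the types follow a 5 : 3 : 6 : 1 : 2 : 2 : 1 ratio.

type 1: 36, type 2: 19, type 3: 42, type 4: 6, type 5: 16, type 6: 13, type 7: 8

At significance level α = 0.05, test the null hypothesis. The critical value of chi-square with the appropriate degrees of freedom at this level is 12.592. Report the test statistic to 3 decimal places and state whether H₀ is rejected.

Ratio total = 20. Expected counts: 140×5/20 = 35, 140×3/20 = 21, 140×6/20 = 42, 140×1/20 = 7, 140×2/20 = 14, 140×2/20 = 14, 140×1/20 = 7.
type 1: (36 − 35)²/35 = 1/35 = 0.0286
type 2: (19 − 21)²/21 = 4/21 = 0.1905
type 3: (42 − 42)²/42 = 0/42 = 0.0000
type 4: (6 − 7)²/7 = 1/7 = 0.1429
type 5: (16 − 14)²/14 = 4/14 = 0.2857
type 6: (13 − 14)²/14 = 1/14 = 0.0714
type 7: (8 − 7)²/7 = 1/7 = 0.1429
Sum = 0.862
df = 6. Since 0.862 < 12.592, we do not reject H₀.

0.862; do not reject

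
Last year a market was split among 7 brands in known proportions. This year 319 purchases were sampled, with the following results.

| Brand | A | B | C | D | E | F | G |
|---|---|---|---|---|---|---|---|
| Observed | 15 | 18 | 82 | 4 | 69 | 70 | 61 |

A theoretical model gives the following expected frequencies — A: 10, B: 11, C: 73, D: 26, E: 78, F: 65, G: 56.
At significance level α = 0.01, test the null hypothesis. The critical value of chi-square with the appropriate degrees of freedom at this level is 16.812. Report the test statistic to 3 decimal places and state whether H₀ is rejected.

χ² = (15−10)²/10 + (18−11)²/11 + (82−73)²/73 + (4−26)²/26 + (69−78)²/78 + (70−65)²/65 + (61−56)²/56
   = 2.5000 + 4.4545 + 1.1096 + 18.6154 + 1.0385 + 0.3846 + 0.4464
Sum = 28.549
df = 6. Since 28.549 > 16.812, we reject H₀.

28.549; reject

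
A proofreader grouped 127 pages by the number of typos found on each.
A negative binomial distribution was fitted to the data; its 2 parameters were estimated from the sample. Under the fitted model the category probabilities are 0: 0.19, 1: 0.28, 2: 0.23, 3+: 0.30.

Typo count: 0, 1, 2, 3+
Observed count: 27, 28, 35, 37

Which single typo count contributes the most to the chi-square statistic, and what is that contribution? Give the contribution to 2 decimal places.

Expected counts E_i = n·p_i: 127×0.19 = 24.13, 127×0.28 = 35.56, 127×0.23 = 29.21, 127×0.30 = 38.1.
cat         O        E   (O−E)²/E
0          27    24.13      0.341
1          28    35.56      1.607
2          35    29.21      1.148
3+         37     38.1      0.032
The largest term is for 1: 1.61.

1, 1.61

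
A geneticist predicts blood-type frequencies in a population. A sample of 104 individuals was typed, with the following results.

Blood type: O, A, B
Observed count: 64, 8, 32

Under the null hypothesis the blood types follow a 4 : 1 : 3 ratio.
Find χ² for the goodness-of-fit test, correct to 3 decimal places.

5.949

Ratio total = 8. Expected counts: 104×4/8 = 52, 104×1/8 = 13, 104×3/8 = 39.
χ² = (64−52)²/52 + (8−13)²/13 + (32−39)²/39
   = 2.7692 + 1.9231 + 1.2564
Sum = 5.949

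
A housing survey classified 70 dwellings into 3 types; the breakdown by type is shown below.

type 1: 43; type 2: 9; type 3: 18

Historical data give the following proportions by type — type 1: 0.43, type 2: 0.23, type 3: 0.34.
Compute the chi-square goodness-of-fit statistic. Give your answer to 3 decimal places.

Expected counts E_i = n·p_i: 70×0.43 = 30.1, 70×0.23 = 16.1, 70×0.34 = 23.8.
χ² = (43−30.1)²/30.1 + (9−16.1)²/16.1 + (18−23.8)²/23.8
   = 5.5286 + 3.1311 + 1.4134
Sum = 10.073

10.073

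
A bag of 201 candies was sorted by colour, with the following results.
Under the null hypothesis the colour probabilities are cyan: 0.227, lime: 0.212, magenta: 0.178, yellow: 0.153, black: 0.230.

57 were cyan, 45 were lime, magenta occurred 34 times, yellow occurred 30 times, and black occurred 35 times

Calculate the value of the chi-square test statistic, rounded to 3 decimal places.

5.803

Expected counts E_i = n·p_i: 201×0.227 = 45.627, 201×0.212 = 42.612, 201×0.178 = 35.778, 201×0.153 = 30.753, 201×0.230 = 46.23.
cyan: (57 − 45.627)²/45.627 = 129.345129/45.627 = 2.8348
lime: (45 − 42.612)²/42.612 = 5.702544/42.612 = 0.1338
magenta: (34 − 35.778)²/35.778 = 3.161284/35.778 = 0.0884
yellow: (30 − 30.753)²/30.753 = 0.567009/30.753 = 0.0184
black: (35 − 46.23)²/46.23 = 126.1129/46.23 = 2.7279
Sum = 5.803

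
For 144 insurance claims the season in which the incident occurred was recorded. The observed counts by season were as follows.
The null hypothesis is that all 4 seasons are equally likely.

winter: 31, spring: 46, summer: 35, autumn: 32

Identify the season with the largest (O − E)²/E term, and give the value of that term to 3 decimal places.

spring, 2.778

Expected count for each of the 4 categories: 144/4 = 36.
χ² = (31−36)²/36 + (46−36)²/36 + (35−36)²/36 + (32−36)²/36
   = 0.6944 + 2.7778 + 0.0278 + 0.4444
The largest term is for spring: 2.778.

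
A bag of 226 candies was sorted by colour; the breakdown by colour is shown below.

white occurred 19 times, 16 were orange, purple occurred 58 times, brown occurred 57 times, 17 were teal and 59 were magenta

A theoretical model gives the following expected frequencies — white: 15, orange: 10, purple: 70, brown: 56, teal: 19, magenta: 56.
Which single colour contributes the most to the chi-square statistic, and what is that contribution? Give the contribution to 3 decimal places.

χ² = (19−15)²/15 + (16−10)²/10 + (58−70)²/70 + (57−56)²/56 + (17−19)²/19 + (59−56)²/56
   = 1.0667 + 3.6000 + 2.0571 + 0.0179 + 0.2105 + 0.1607
The largest term is for orange: 3.600.

orange, 3.600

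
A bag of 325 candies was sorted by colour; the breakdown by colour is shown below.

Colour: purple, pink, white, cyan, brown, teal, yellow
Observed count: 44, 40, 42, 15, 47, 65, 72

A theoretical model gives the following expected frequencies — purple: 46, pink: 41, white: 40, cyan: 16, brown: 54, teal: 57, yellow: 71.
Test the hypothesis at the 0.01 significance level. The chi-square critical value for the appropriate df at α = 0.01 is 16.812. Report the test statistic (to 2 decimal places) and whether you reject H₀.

cat         O        E   (O−E)²/E
purple     44       46      0.087
pink       40       41      0.024
white      42       40      0.100
cyan       15       16      0.063
brown      47       54      0.907
teal       65       57      1.123
yellow     72       71      0.014
Sum = 2.32
df = 6. Since 2.32 < 16.812, we do not reject H₀.

2.32; do not reject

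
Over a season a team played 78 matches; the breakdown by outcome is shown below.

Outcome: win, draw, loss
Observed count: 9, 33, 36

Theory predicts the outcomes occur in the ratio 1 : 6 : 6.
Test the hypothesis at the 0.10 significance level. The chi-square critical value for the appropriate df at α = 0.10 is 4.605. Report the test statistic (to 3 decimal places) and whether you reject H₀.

Ratio total = 13. Expected counts: 78×1/13 = 6, 78×6/13 = 36, 78×6/13 = 36.
cat         O        E   (O−E)²/E
win         9        6     1.5000
draw       33       36     0.2500
loss       36       36     0.0000
Sum = 1.750
df = 2. Since 1.750 < 4.605, we do not reject H₀.

1.750; do not reject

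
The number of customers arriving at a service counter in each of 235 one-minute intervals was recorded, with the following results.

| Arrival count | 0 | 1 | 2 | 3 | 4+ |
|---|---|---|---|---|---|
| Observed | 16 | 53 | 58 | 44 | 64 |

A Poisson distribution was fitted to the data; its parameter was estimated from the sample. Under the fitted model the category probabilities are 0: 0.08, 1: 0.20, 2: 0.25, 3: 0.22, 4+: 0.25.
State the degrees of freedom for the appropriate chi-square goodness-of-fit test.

There are k = 5 categories and 1 parameter estimated from the data, so df = 5 − 1 − 1 = 3.

3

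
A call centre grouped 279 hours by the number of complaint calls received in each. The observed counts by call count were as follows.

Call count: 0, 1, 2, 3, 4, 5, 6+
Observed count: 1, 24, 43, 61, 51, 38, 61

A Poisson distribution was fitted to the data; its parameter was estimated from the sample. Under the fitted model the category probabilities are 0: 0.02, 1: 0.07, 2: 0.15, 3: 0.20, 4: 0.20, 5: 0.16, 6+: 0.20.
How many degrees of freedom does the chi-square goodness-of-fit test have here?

5

There are k = 7 categories and 1 parameter estimated from the data, so df = 7 − 1 − 1 = 5.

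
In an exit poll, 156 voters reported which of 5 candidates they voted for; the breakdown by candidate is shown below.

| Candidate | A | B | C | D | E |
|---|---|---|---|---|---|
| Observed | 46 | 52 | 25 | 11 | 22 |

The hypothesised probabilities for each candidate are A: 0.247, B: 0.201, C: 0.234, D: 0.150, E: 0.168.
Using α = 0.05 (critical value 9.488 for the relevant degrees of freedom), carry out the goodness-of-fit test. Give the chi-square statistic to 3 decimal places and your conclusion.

25.911; reject

Expected counts E_i = n·p_i: 156×0.247 = 38.532, 156×0.201 = 31.356, 156×0.234 = 36.504, 156×0.150 = 23.4, 156×0.168 = 26.208.
χ² = (46−38.532)²/38.532 + (52−31.356)²/31.356 + (25−36.504)²/36.504 + (11−23.4)²/23.4 + (22−26.208)²/26.208
   = 1.4474 + 13.5915 + 3.6254 + 6.5709 + 0.6756
Sum = 25.911
df = 4. Since 25.911 > 9.488, we reject H₀.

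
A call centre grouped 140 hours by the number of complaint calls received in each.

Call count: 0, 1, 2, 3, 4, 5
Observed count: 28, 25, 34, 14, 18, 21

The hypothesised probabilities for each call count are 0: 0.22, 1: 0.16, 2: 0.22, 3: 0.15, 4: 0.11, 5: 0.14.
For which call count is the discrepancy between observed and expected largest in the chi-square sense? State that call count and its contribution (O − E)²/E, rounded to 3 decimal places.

3, 2.333

Expected counts E_i = n·p_i: 140×0.22 = 30.8, 140×0.16 = 22.4, 140×0.22 = 30.8, 140×0.15 = 21, 140×0.11 = 15.4, 140×0.14 = 19.6.
0: (28 − 30.8)²/30.8 = 7.84/30.8 = 0.2545
1: (25 − 22.4)²/22.4 = 6.76/22.4 = 0.3018
2: (34 − 30.8)²/30.8 = 10.24/30.8 = 0.3325
3: (14 − 21)²/21 = 49/21 = 2.3333
4: (18 − 15.4)²/15.4 = 6.76/15.4 = 0.4390
5: (21 − 19.6)²/19.6 = 1.96/19.6 = 0.1000
The largest term is for 3: 2.333.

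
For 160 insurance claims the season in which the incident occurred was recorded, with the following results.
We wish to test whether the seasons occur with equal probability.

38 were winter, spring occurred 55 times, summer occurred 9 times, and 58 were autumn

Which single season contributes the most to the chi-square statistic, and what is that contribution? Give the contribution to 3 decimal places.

summer, 24.025

Under H₀ each category has probability 1/4, so each expected count is 160/4 = 40.
winter: (38 − 40)²/40 = 4/40 = 0.1000
spring: (55 − 40)²/40 = 225/40 = 5.6250
summer: (9 − 40)²/40 = 961/40 = 24.0250
autumn: (58 − 40)²/40 = 324/40 = 8.1000
The largest term is for summer: 24.025.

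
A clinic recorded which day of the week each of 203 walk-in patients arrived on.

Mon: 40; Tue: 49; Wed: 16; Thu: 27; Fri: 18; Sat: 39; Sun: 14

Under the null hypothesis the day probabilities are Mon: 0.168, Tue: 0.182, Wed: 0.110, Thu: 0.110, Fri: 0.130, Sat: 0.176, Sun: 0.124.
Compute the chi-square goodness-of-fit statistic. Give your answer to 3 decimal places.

Expected counts E_i = n·p_i: 203×0.168 = 34.104, 203×0.182 = 36.946, 203×0.110 = 22.33, 203×0.110 = 22.33, 203×0.130 = 26.39, 203×0.176 = 35.728, 203×0.124 = 25.172.
χ² = (40−34.104)²/34.104 + (49−36.946)²/36.946 + (16−22.33)²/22.33 + (27−22.33)²/22.33 + (18−26.39)²/26.39 + (39−35.728)²/35.728 + (14−25.172)²/25.172
   = 1.0193 + 3.9327 + 1.7944 + 0.9767 + 2.6674 + 0.2997 + 4.9584
Sum = 15.649

15.649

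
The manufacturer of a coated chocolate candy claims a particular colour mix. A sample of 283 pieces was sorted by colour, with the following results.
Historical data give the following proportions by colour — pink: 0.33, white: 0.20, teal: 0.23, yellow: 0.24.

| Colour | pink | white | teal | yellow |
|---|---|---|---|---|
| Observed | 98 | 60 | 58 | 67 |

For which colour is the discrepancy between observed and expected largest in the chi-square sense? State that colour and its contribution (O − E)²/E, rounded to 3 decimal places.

teal, 0.772

Expected counts E_i = n·p_i: 283×0.33 = 93.39, 283×0.20 = 56.6, 283×0.23 = 65.09, 283×0.24 = 67.92.
cat         O        E   (O−E)²/E
pink       98    93.39     0.2276
white      60     56.6     0.2042
teal       58    65.09     0.7723
yellow     67    67.92     0.0125
The largest term is for teal: 0.772.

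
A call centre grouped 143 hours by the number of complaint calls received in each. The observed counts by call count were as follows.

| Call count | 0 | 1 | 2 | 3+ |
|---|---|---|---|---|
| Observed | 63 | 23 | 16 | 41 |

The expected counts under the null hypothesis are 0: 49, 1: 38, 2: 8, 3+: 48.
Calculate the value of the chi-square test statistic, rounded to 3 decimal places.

cat         O        E   (O−E)²/E
0          63       49     4.0000
1          23       38     5.9211
2          16        8     8.0000
3+         41       48     1.0208
Sum = 18.942

18.942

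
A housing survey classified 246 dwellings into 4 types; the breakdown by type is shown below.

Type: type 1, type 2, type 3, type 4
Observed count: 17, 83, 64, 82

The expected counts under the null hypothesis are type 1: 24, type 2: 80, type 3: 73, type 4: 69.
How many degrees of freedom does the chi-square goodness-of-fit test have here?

There are k = 4 categories and no parameters were estimated from the data, so df = 4 − 1 = 3.

3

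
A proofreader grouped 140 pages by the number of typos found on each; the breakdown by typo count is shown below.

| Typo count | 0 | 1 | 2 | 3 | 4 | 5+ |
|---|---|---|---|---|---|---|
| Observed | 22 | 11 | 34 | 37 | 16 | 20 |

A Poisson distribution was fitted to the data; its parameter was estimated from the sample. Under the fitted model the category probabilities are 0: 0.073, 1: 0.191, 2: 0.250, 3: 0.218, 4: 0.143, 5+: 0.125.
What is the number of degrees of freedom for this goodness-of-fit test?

4

There are k = 6 categories and 1 parameter estimated from the data, so df = 6 − 1 − 1 = 4.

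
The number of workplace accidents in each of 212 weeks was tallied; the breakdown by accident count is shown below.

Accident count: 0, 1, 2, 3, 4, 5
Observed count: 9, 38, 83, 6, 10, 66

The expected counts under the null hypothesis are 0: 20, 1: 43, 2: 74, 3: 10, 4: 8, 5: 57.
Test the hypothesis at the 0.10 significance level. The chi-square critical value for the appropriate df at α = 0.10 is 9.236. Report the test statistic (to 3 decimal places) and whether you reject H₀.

cat         O        E   (O−E)²/E
0           9       20     6.0500
1          38       43     0.5814
2          83       74     1.0946
3           6       10     1.6000
4          10        8     0.5000
5          66       57     1.4211
Sum = 11.247
df = 5. Since 11.247 > 9.236, we reject H₀.

11.247; reject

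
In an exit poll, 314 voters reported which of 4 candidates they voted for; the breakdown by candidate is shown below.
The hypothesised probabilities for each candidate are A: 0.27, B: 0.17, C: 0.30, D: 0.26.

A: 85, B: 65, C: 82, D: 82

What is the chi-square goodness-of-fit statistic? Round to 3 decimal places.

4.112

Expected counts E_i = n·p_i: 314×0.27 = 84.78, 314×0.17 = 53.38, 314×0.30 = 94.2, 314×0.26 = 81.64.
A: (85 − 84.78)²/84.78 = 0.0484/84.78 = 0.0006
B: (65 − 53.38)²/53.38 = 135.0244/53.38 = 2.5295
C: (82 − 94.2)²/94.2 = 148.84/94.2 = 1.5800
D: (82 − 81.64)²/81.64 = 0.1296/81.64 = 0.0016
Sum = 4.112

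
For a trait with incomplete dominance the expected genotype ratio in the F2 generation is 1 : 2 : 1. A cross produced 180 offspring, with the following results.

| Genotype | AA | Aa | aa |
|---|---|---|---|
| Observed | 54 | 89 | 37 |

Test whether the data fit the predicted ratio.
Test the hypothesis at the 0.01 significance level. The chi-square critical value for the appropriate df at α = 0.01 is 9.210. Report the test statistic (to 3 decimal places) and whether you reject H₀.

3.233; do not reject

Ratio total = 4. Expected counts: 180×1/4 = 45, 180×2/4 = 90, 180×1/4 = 45.
AA: (54 − 45)²/45 = 81/45 = 1.8000
Aa: (89 − 90)²/90 = 1/90 = 0.0111
aa: (37 − 45)²/45 = 64/45 = 1.4222
Sum = 3.233
df = 2. Since 3.233 < 9.210, we do not reject H₀.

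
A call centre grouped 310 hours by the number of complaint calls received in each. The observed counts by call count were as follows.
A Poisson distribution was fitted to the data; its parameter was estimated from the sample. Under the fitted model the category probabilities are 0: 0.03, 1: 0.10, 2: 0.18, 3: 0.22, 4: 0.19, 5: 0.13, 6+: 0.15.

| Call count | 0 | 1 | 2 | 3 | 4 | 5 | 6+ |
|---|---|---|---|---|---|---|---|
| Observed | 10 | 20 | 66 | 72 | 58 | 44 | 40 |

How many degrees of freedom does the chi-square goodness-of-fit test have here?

There are k = 7 categories and 1 parameter estimated from the data, so df = 7 − 1 − 1 = 5.

5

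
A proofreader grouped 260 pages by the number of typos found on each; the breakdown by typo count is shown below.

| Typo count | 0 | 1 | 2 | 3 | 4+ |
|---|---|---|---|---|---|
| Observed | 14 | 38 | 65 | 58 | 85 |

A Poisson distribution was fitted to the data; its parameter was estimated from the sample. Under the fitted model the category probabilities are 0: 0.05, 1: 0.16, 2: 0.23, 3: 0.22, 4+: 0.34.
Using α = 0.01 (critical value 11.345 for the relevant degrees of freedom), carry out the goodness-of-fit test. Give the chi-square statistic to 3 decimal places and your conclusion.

0.983; do not reject

Expected counts E_i = n·p_i: 260×0.05 = 13, 260×0.16 = 41.6, 260×0.23 = 59.8, 260×0.22 = 57.2, 260×0.34 = 88.4.
cat         O        E   (O−E)²/E
0          14       13     0.0769
1          38     41.6     0.3115
2          65     59.8     0.4522
3          58     57.2     0.0112
4+         85     88.4     0.1308
Sum = 0.983
df = 3. Since 0.983 < 11.345, we do not reject H₀.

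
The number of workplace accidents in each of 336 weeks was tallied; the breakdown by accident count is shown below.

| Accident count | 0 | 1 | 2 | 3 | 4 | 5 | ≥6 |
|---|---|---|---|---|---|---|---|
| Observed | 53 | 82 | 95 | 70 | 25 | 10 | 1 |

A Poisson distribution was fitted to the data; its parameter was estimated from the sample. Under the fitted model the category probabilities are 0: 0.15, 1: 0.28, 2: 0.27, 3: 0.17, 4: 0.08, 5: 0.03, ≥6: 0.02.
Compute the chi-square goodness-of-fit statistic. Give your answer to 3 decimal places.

Expected counts E_i = n·p_i: 336×0.15 = 50.4, 336×0.28 = 94.08, 336×0.27 = 90.72, 336×0.17 = 57.12, 336×0.08 = 26.88, 336×0.03 = 10.08, 336×0.02 = 6.72.
χ² = (53−50.4)²/50.4 + (82−94.08)²/94.08 + (95−90.72)²/90.72 + (70−57.12)²/57.12 + (25−26.88)²/26.88 + (10−10.08)²/10.08 + (1−6.72)²/6.72
   = 0.1341 + 1.5511 + 0.2019 + 2.9043 + 0.1315 + 0.0006 + 4.8688
Sum = 9.792

9.792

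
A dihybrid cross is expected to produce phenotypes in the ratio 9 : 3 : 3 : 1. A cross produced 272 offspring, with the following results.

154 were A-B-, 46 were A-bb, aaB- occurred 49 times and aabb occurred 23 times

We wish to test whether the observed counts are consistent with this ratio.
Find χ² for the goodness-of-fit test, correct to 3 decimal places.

Ratio total = 16. Expected counts: 272×9/16 = 153, 272×3/16 = 51, 272×3/16 = 51, 272×1/16 = 17.
χ² = (154−153)²/153 + (46−51)²/51 + (49−51)²/51 + (23−17)²/17
   = 0.0065 + 0.4902 + 0.0784 + 2.1176
Sum = 2.693

2.693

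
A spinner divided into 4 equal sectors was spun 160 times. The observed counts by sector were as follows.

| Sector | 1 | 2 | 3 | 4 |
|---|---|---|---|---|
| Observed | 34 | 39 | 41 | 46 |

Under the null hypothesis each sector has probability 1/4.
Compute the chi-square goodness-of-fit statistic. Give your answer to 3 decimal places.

1.850

Expected count for each of the 4 categories: 160/4 = 40.
cat         O        E   (O−E)²/E
1          34       40     0.9000
2          39       40     0.0250
3          41       40     0.0250
4          46       40     0.9000
Sum = 1.850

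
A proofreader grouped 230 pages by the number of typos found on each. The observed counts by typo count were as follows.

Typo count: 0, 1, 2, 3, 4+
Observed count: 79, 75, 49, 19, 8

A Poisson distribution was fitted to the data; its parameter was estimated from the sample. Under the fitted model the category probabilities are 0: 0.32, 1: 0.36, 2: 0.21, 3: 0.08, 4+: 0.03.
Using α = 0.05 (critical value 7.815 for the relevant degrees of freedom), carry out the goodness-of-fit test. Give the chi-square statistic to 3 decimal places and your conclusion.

1.336; do not reject

Expected counts E_i = n·p_i: 230×0.32 = 73.6, 230×0.36 = 82.8, 230×0.21 = 48.3, 230×0.08 = 18.4, 230×0.03 = 6.9.
χ² = (79−73.6)²/73.6 + (75−82.8)²/82.8 + (49−48.3)²/48.3 + (19−18.4)²/18.4 + (8−6.9)²/6.9
   = 0.3962 + 0.7348 + 0.0101 + 0.0196 + 0.1754
Sum = 1.336
df = 3. Since 1.336 < 7.815, we do not reject H₀.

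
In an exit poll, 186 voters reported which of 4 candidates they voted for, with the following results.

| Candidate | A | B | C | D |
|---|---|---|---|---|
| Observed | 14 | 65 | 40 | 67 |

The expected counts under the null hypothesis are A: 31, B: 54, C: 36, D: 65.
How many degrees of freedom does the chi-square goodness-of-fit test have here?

3

There are k = 4 categories and no parameters were estimated from the data, so df = 4 − 1 = 3.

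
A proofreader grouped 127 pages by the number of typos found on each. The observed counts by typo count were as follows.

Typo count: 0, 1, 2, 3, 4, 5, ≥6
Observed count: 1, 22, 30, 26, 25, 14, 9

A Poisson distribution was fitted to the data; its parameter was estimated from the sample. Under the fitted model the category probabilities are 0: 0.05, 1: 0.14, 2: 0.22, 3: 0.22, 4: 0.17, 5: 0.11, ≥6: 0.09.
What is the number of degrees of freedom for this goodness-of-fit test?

There are k = 7 categories and 1 parameter estimated from the data, so df = 7 − 1 − 1 = 5.

5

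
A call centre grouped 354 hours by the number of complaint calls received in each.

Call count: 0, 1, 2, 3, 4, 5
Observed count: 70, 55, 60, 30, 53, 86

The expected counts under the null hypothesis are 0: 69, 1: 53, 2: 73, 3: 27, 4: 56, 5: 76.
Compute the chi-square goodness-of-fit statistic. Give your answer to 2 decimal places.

4.21

χ² = (70−69)²/69 + (55−53)²/53 + (60−73)²/73 + (30−27)²/27 + (53−56)²/56 + (86−76)²/76
   = 0.014 + 0.075 + 2.315 + 0.333 + 0.161 + 1.316
Sum = 4.21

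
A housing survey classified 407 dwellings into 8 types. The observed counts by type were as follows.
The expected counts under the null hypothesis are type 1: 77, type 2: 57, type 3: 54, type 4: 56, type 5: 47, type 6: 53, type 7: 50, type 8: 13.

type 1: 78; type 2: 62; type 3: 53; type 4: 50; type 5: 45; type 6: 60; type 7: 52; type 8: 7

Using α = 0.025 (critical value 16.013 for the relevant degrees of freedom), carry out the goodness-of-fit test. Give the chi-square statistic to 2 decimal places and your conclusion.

χ² = (78−77)²/77 + (62−57)²/57 + (53−54)²/54 + (50−56)²/56 + (45−47)²/47 + (60−53)²/53 + (52−50)²/50 + (7−13)²/13
   = 0.013 + 0.439 + 0.019 + 0.643 + 0.085 + 0.925 + 0.080 + 2.769
Sum = 4.97
df = 7. Since 4.97 < 16.013, we do not reject H₀.

4.97; do not reject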